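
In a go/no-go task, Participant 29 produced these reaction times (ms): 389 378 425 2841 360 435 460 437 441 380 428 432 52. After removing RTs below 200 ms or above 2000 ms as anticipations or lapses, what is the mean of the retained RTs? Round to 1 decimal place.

Excluded: 52, 2841
Retained (n=11): Σ = 4565
Mean = 4565/11 = 415.0000

415.0 ms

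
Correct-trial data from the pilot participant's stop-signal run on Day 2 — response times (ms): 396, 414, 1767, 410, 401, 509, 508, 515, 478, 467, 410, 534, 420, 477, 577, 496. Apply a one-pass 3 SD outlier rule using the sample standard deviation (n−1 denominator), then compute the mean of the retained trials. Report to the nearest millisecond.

467 ms

n = 16, ΣRT = 8779, M = 548.688
Σ(x−M)² = 1627547.44; s = √(1627547.44/15) = 329.398
Cutoffs: 548.688 ± 3·329.398 → [-439.5, 1536.9]
Outside: 1767 → excluded.
Retained (n=15): Σ = 7012, mean = 7012/15 = 467.467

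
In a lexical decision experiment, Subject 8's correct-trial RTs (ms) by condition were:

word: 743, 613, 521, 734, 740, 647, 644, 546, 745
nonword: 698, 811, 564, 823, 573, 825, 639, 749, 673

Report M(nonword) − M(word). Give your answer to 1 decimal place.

M(word) = 5933/9 = 659.222
M(nonword) = 6355/9 = 706.111
Difference = 706.111 − 659.222 = 46.889 ms

46.9 ms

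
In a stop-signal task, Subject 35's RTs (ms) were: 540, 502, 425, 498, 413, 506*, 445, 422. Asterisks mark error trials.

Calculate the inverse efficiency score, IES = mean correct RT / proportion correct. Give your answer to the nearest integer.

530 ms

Correct trials (n=7): 540, 502, 425, 498, 413, 445, 422
Mean correct RT = 3245/7 = 463.5714 ms
Proportion correct = 7/8
IES = 463.5714 / (7/8) = 529.796 ms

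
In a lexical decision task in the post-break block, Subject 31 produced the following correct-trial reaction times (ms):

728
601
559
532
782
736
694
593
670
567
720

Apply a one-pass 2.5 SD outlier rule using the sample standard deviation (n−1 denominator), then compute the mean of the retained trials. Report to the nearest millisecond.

n = 11, ΣRT = 7182, M = 652.909
Σ(x−M)² = 72790.91; s = √(72790.91/10) = 85.318
Cutoffs: 652.909 ± 2.5·85.318 → [439.6, 866.2]
No RTs fall outside the cutoffs; all 11 retained. Mean = 7182/11 = 652.909

653 ms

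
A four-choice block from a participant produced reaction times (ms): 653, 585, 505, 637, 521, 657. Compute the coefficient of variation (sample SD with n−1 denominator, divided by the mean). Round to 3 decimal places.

n = 6, Σ = 3558, M = 593.0000
Σ(x−M)² = 22624.000; s = √(22624.000/5) = 67.2666
CV = 67.2666 / 593.0000 = 0.11343

0.113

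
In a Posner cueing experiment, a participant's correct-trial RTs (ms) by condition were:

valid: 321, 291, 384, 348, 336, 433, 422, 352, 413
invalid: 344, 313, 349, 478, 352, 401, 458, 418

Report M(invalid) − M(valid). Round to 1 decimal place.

22.5 ms

M(valid) = 3300/9 = 366.667
M(invalid) = 3113/8 = 389.125
Difference = 389.125 − 366.667 = 22.458 ms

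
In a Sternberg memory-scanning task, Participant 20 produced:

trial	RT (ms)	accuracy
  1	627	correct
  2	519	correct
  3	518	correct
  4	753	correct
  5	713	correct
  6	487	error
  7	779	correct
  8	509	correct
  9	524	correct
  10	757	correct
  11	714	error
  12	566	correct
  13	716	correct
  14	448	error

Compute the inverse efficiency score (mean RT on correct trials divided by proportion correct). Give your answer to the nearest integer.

808 ms

Correct trials (n=11): 627, 519, 518, 753, 713, 779, 509, 524, 757, 566, 716
Mean correct RT = 6981/11 = 634.6364 ms
Proportion correct = 11/14
IES = 634.6364 / (11/14) = 807.719 ms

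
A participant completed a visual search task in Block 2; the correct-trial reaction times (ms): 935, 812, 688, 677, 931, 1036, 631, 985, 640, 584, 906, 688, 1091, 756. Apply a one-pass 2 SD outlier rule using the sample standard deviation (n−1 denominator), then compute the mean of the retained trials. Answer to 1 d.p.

n = 14, ΣRT = 11360, M = 811.429
Σ(x−M)² = 362509.43; s = √(362509.43/13) = 166.989
Cutoffs: 811.429 ± 2·166.989 → [477.5, 1145.4]
No RTs fall outside the cutoffs; all 14 retained. Mean = 11360/14 = 811.429

811.4 ms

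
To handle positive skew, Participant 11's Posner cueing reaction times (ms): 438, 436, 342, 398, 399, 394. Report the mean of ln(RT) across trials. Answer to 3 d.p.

5.991

ln(RT): 6.0822, 6.0776, 5.8348, 5.9865, 5.9890, 5.9764
Σ ln(RT) = 35.9464
Mean = 35.9464/6 = 5.99107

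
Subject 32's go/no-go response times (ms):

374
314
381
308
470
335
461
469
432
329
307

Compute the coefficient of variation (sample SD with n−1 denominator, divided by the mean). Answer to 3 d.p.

0.176

n = 11, Σ = 4180, M = 380.0000
Σ(x−M)² = 44818.000; s = √(44818.000/10) = 66.9462
CV = 66.9462 / 380.0000 = 0.17617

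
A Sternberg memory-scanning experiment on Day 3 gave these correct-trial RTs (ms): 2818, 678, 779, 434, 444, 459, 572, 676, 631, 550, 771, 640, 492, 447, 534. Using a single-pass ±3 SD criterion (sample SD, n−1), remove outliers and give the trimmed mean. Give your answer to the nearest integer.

n = 15, ΣRT = 10925, M = 728.333
Σ(x−M)² = 4862671.33; s = √(4862671.33/14) = 589.350
Cutoffs: 728.333 ± 3·589.350 → [-1039.7, 2496.4]
Outside: 2818 → excluded.
Retained (n=14): Σ = 8107, mean = 8107/14 = 579.071

579 ms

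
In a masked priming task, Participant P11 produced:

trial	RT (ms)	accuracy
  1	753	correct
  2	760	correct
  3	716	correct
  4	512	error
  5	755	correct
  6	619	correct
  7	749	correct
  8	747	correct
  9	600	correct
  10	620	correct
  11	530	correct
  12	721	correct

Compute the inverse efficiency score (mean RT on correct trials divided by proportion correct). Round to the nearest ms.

Correct trials (n=11): 753, 760, 716, 755, 619, 749, 747, 600, 620, 530, 721
Mean correct RT = 7570/11 = 688.1818 ms
Proportion correct = 11/12
IES = 688.1818 / (11/12) = 750.744 ms

751 ms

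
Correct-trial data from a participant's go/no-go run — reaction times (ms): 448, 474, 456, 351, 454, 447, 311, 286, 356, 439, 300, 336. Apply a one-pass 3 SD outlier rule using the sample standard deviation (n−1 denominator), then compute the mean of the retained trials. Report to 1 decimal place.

n = 12, ΣRT = 4658, M = 388.167
Σ(x−M)² = 55231.67; s = √(55231.67/11) = 70.859
Cutoffs: 388.167 ± 3·70.859 → [175.6, 600.7]
No RTs fall outside the cutoffs; all 12 retained. Mean = 4658/12 = 388.167

388.2 ms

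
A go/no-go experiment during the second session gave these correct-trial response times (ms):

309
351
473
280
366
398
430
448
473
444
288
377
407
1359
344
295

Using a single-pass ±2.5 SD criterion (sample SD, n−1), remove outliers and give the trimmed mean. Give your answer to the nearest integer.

n = 16, ΣRT = 7042, M = 440.125
Σ(x−M)² = 963243.75; s = √(963243.75/15) = 253.409
Cutoffs: 440.125 ± 2.5·253.409 → [-193.4, 1073.6]
Outside: 1359 → excluded.
Retained (n=15): Σ = 5683, mean = 5683/15 = 378.867

379 ms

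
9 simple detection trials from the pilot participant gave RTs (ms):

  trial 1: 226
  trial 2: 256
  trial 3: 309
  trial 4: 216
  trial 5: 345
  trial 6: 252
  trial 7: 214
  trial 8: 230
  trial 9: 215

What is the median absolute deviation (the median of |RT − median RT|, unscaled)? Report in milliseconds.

Sorted: 214, 215, 216, 226, 230, 252, 256, 309, 345 → median = 230
|x − 230|: 4, 26, 79, 14, 115, 22, 16, 0, 15
Sorted deviations: 0, 4, 14, 15, 16, 22, 26, 79, 115 → MAD = 16

16 ms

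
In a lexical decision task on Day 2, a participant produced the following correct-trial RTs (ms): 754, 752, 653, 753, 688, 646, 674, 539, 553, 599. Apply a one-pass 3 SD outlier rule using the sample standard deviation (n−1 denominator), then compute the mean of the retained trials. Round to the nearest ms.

661 ms

n = 10, ΣRT = 6611, M = 661.100
Σ(x−M)² = 56972.90; s = √(56972.90/9) = 79.563
Cutoffs: 661.100 ± 3·79.563 → [422.4, 899.8]
No RTs fall outside the cutoffs; all 10 retained. Mean = 6611/10 = 661.100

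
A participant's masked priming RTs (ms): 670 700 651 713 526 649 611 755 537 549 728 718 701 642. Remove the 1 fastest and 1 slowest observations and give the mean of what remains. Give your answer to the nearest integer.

Sorted: 526, 537, 549, 611, 642, 649, 651, 670, 700, 701, 713, 718, 728, 755
Drop lowest 1 (526) and highest 1 (755)
Remaining (n=12): Σ = 7869, mean = 7869/12 = 655.750

656 ms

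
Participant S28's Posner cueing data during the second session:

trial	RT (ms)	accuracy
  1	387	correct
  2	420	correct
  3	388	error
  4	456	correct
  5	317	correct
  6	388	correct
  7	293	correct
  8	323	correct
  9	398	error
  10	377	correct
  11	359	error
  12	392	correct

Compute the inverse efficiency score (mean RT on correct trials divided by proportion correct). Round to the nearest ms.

Correct trials (n=9): 387, 420, 456, 317, 388, 293, 323, 377, 392
Mean correct RT = 3353/9 = 372.5556 ms
Proportion correct = 9/12
IES = 372.5556 / (9/12) = 496.741 ms

497 ms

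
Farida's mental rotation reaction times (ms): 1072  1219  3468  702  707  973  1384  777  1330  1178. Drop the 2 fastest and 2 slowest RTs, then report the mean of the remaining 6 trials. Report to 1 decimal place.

Sorted: 702, 707, 777, 973, 1072, 1178, 1219, 1330, 1384, 3468
Drop lowest 2 (702, 707) and highest 2 (1384, 3468)
Remaining (n=6): Σ = 6549, mean = 6549/6 = 1091.500

1091.5 ms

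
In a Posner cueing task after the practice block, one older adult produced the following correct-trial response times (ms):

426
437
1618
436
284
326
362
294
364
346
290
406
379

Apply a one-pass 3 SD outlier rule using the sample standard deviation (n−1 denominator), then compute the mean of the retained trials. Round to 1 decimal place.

362.5 ms

n = 13, ΣRT = 5968, M = 459.077
Σ(x−M)² = 1489894.92; s = √(1489894.92/12) = 352.360
Cutoffs: 459.077 ± 3·352.360 → [-598.0, 1516.2]
Outside: 1618 → excluded.
Retained (n=12): Σ = 4350, mean = 4350/12 = 362.500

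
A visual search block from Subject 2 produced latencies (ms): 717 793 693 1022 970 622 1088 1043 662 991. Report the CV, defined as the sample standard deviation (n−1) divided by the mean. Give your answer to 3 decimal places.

0.209

n = 10, Σ = 8601, M = 860.1000
Σ(x−M)² = 289652.900; s = √(289652.900/9) = 179.3980
CV = 179.3980 / 860.1000 = 0.20858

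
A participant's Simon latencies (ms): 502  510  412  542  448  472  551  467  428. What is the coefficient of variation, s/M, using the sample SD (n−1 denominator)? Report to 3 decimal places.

n = 9, Σ = 4332, M = 481.3333
Σ(x−M)² = 18838.000; s = √(18838.000/8) = 48.5258
CV = 48.5258 / 481.3333 = 0.10082

0.101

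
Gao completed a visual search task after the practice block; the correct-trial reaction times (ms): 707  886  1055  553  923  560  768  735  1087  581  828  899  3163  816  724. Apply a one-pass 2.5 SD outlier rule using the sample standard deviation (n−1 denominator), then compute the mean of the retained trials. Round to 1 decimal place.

794.4 ms

n = 15, ΣRT = 14285, M = 952.333
Σ(x−M)² = 5602691.33; s = √(5602691.33/14) = 632.607
Cutoffs: 952.333 ± 2.5·632.607 → [-629.2, 2533.9]
Outside: 3163 → excluded.
Retained (n=14): Σ = 11122, mean = 11122/14 = 794.429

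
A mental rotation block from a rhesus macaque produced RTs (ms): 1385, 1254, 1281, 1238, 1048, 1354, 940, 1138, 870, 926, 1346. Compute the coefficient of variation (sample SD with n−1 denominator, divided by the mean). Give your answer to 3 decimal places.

n = 11, Σ = 12780, M = 1161.8182
Σ(x−M)² = 352665.636; s = √(352665.636/10) = 187.7939
CV = 187.7939 / 1161.8182 = 0.16164

0.162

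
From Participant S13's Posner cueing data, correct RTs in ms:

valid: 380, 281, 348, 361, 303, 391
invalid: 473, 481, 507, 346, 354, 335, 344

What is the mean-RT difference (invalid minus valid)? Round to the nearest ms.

62 ms

M(valid) = 2064/6 = 344.000
M(invalid) = 2840/7 = 405.714
Difference = 405.714 − 344.000 = 61.714 ms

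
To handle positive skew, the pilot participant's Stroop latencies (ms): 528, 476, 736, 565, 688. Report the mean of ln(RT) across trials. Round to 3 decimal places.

6.381

ln(RT): 6.2691, 6.1654, 6.6012, 6.3368, 6.5338
Σ ln(RT) = 31.9064
Mean = 31.9064/5 = 6.38127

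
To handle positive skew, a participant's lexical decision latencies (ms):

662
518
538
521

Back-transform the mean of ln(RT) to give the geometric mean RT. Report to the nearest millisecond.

557 ms

ln(RT): 6.4953, 6.2500, 6.2879, 6.2558
Mean ln(RT) = 25.2888/4 = 6.32221
Geometric mean = exp(6.32221) = 556.80 ms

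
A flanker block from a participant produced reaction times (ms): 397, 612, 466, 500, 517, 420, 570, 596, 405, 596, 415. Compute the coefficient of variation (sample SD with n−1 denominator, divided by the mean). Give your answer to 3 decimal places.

n = 11, Σ = 5494, M = 499.4545
Σ(x−M)² = 70576.727; s = √(70576.727/10) = 84.0100
CV = 84.0100 / 499.4545 = 0.16820

0.168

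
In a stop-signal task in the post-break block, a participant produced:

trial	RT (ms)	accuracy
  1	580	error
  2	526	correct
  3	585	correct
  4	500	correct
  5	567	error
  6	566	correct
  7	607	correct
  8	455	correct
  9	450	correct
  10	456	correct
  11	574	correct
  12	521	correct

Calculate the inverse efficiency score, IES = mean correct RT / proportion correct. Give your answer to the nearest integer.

629 ms

Correct trials (n=10): 526, 585, 500, 566, 607, 455, 450, 456, 574, 521
Mean correct RT = 5240/10 = 524.0000 ms
Proportion correct = 10/12
IES = 524.0000 / (10/12) = 628.800 ms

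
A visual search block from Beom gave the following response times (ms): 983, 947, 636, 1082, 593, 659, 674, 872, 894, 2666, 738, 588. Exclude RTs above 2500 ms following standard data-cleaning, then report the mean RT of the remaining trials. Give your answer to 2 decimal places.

Excluded: 2666
Retained (n=11): Σ = 8666
Mean = 8666/11 = 787.8182

787.82 ms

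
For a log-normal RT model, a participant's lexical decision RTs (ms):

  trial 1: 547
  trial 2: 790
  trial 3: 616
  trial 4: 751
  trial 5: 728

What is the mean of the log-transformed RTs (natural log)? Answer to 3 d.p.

6.522

ln(RT): 6.3044, 6.6720, 6.4232, 6.6214, 6.5903
Σ ln(RT) = 32.6114
Mean = 32.6114/5 = 6.52229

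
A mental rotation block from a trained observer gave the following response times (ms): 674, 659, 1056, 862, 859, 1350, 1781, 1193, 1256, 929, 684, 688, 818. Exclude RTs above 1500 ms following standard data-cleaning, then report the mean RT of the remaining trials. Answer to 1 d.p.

Excluded: 1781
Retained (n=12): Σ = 11028
Mean = 11028/12 = 919.0000

919.0 ms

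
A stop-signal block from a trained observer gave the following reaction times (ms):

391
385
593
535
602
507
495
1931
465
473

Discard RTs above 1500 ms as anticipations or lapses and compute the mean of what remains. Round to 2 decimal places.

494.00 ms

Excluded: 1931
Retained (n=9): Σ = 4446
Mean = 4446/9 = 494.0000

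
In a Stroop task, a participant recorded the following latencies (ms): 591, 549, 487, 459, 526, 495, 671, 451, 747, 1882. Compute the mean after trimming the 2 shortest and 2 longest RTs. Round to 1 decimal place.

Sorted: 451, 459, 487, 495, 526, 549, 591, 671, 747, 1882
Drop lowest 2 (451, 459) and highest 2 (747, 1882)
Remaining (n=6): Σ = 3319, mean = 3319/6 = 553.167

553.2 ms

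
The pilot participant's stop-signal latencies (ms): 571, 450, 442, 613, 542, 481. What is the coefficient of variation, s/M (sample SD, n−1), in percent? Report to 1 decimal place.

n = 6, Σ = 3099, M = 516.5000
Σ(x−M)² = 24165.500; s = √(24165.500/5) = 69.5205
CV = 69.5205 / 516.5000 = 0.13460 = 13.460%

13.5%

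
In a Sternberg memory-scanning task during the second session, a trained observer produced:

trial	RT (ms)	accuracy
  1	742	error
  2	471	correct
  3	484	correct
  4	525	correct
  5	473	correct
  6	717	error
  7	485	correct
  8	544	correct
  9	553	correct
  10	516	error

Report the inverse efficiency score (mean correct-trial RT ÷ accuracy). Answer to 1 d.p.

721.4 ms

Correct trials (n=7): 471, 484, 525, 473, 485, 544, 553
Mean correct RT = 3535/7 = 505.0000 ms
Proportion correct = 7/10
IES = 505.0000 / (7/10) = 721.429 ms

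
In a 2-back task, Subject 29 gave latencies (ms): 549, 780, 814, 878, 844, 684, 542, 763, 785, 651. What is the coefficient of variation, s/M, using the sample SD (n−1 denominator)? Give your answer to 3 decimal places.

0.162

n = 10, Σ = 7290, M = 729.0000
Σ(x−M)² = 125022.000; s = √(125022.000/9) = 117.8615
CV = 117.8615 / 729.0000 = 0.16168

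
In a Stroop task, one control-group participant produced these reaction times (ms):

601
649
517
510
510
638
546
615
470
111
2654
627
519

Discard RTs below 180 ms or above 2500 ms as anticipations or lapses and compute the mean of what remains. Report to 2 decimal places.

563.82 ms

Excluded: 111, 2654
Retained (n=11): Σ = 6202
Mean = 6202/11 = 563.8182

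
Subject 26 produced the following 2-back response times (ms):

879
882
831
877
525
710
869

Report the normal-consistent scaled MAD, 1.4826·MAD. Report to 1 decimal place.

Sorted: 525, 710, 831, 869, 877, 879, 882 → median = 869
|x − 869| sorted: 0, 8, 10, 13, 38, 159, 344 → MAD = 13
Robust SD ≈ 1.4826 × 13 = 19.274

19.3 ms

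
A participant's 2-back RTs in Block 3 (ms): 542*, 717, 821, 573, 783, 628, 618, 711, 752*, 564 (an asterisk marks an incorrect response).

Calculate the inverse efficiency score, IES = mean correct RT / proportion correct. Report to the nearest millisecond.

Correct trials (n=8): 717, 821, 573, 783, 628, 618, 711, 564
Mean correct RT = 5415/8 = 676.8750 ms
Proportion correct = 8/10
IES = 676.8750 / (8/10) = 846.094 ms

846 ms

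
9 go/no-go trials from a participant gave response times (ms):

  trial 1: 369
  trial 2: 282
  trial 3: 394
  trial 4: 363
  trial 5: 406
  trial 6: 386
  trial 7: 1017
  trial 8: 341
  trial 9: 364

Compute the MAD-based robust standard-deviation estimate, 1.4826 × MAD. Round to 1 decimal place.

37.1 ms

Sorted: 282, 341, 363, 364, 369, 386, 394, 406, 1017 → median = 369
|x − 369| sorted: 0, 5, 6, 17, 25, 28, 37, 87, 648 → MAD = 25
Robust SD ≈ 1.4826 × 25 = 37.065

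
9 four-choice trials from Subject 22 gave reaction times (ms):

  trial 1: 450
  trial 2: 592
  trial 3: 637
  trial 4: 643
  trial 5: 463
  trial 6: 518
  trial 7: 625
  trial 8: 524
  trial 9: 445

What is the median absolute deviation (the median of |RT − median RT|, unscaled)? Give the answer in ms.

74 ms

Sorted: 445, 450, 463, 518, 524, 592, 625, 637, 643 → median = 524
|x − 524|: 74, 68, 113, 119, 61, 6, 101, 0, 79
Sorted deviations: 0, 6, 61, 68, 74, 79, 101, 113, 119 → MAD = 74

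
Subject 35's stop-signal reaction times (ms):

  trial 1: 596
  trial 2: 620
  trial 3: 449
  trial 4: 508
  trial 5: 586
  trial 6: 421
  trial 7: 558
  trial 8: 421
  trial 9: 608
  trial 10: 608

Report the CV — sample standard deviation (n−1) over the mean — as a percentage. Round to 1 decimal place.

n = 10, Σ = 5375, M = 537.5000
Σ(x−M)² = 58788.500; s = √(58788.500/9) = 80.8211
CV = 80.8211 / 537.5000 = 0.15036 = 15.036%

15.0%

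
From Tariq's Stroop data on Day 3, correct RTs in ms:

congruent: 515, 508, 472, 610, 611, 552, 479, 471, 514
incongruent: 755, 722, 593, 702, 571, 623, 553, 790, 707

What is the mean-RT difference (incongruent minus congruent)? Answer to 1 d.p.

142.7 ms

M(congruent) = 4732/9 = 525.778
M(incongruent) = 6016/9 = 668.444
Difference = 668.444 − 525.778 = 142.667 ms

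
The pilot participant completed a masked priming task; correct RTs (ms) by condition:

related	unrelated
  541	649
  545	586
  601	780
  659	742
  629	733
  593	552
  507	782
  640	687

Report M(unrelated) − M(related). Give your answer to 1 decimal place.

99.5 ms

M(related) = 4715/8 = 589.375
M(unrelated) = 5511/8 = 688.875
Difference = 688.875 − 589.375 = 99.500 ms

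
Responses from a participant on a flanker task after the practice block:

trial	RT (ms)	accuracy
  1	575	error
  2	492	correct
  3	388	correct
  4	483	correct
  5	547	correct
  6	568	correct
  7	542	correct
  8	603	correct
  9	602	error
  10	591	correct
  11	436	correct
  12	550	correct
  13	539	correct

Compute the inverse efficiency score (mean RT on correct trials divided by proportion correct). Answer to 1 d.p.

616.6 ms

Correct trials (n=11): 492, 388, 483, 547, 568, 542, 603, 591, 436, 550, 539
Mean correct RT = 5739/11 = 521.7273 ms
Proportion correct = 11/13
IES = 521.7273 / (11/13) = 616.587 ms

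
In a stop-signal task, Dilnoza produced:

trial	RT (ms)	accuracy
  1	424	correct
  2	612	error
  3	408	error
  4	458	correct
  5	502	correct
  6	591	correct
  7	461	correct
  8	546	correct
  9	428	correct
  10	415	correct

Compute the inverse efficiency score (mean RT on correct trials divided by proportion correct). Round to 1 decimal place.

Correct trials (n=8): 424, 458, 502, 591, 461, 546, 428, 415
Mean correct RT = 3825/8 = 478.1250 ms
Proportion correct = 8/10
IES = 478.1250 / (8/10) = 597.656 ms

597.7 ms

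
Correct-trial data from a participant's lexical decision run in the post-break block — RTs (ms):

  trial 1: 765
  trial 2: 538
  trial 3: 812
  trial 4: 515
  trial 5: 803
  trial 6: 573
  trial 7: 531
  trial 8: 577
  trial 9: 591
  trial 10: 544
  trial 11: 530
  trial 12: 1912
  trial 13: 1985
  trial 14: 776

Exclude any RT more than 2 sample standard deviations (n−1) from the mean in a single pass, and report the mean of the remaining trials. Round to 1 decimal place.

629.6 ms

n = 14, ΣRT = 11452, M = 818.000
Σ(x−M)² = 3143792.00; s = √(3143792.00/13) = 491.762
Cutoffs: 818.000 ± 2·491.762 → [-165.5, 1801.5]
Outside: 1912, 1985 → excluded.
Retained (n=12): Σ = 7555, mean = 7555/12 = 629.583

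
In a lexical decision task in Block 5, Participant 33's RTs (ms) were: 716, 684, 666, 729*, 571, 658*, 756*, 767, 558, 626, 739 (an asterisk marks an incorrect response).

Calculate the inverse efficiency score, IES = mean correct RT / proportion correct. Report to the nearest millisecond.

916 ms

Correct trials (n=8): 716, 684, 666, 571, 767, 558, 626, 739
Mean correct RT = 5327/8 = 665.8750 ms
Proportion correct = 8/11
IES = 665.8750 / (8/11) = 915.578 ms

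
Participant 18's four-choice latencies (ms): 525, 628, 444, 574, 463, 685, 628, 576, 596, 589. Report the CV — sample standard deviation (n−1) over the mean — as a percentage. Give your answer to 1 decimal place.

13.1%

n = 10, Σ = 5708, M = 570.8000
Σ(x−M)² = 50385.600; s = √(50385.600/9) = 74.8225
CV = 74.8225 / 570.8000 = 0.13108 = 13.108%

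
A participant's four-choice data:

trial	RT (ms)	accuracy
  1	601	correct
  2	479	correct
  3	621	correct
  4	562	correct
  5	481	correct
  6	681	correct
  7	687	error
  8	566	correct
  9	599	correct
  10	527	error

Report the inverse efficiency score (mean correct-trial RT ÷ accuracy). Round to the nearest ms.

717 ms

Correct trials (n=8): 601, 479, 621, 562, 481, 681, 566, 599
Mean correct RT = 4590/8 = 573.7500 ms
Proportion correct = 8/10
IES = 573.7500 / (8/10) = 717.188 ms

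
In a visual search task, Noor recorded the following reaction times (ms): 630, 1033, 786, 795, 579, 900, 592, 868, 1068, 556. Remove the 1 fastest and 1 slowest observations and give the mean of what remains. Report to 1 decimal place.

772.9 ms

Sorted: 556, 579, 592, 630, 786, 795, 868, 900, 1033, 1068
Drop lowest 1 (556) and highest 1 (1068)
Remaining (n=8): Σ = 6183, mean = 6183/8 = 772.875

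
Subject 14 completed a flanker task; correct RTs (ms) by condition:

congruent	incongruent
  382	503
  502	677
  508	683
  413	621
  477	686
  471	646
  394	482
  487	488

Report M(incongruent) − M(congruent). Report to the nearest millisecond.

M(congruent) = 3634/8 = 454.250
M(incongruent) = 4786/8 = 598.250
Difference = 598.250 − 454.250 = 144.000 ms

144 ms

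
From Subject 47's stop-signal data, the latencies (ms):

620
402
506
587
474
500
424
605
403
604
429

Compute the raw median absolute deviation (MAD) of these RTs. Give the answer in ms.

87 ms

Sorted: 402, 403, 424, 429, 474, 500, 506, 587, 604, 605, 620 → median = 500
|x − 500|: 120, 98, 6, 87, 26, 0, 76, 105, 97, 104, 71
Sorted deviations: 0, 6, 26, 71, 76, 87, 97, 98, 104, 105, 120 → MAD = 87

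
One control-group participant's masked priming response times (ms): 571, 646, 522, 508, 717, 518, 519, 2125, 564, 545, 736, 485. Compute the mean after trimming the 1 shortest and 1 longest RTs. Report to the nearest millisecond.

Sorted: 485, 508, 518, 519, 522, 545, 564, 571, 646, 717, 736, 2125
Drop lowest 1 (485) and highest 1 (2125)
Remaining (n=10): Σ = 5846, mean = 5846/10 = 584.600

585 ms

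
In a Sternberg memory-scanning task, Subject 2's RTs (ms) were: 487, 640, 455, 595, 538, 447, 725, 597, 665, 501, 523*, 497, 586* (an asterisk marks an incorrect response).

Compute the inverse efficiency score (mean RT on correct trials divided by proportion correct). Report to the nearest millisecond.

Correct trials (n=11): 487, 640, 455, 595, 538, 447, 725, 597, 665, 501, 497
Mean correct RT = 6147/11 = 558.8182 ms
Proportion correct = 11/13
IES = 558.8182 / (11/13) = 660.421 ms

660 ms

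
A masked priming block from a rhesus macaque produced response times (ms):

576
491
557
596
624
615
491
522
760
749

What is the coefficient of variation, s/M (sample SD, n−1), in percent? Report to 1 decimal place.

15.8%

n = 10, Σ = 5981, M = 598.1000
Σ(x−M)² = 80852.900; s = √(80852.900/9) = 94.7821
CV = 94.7821 / 598.1000 = 0.15847 = 15.847%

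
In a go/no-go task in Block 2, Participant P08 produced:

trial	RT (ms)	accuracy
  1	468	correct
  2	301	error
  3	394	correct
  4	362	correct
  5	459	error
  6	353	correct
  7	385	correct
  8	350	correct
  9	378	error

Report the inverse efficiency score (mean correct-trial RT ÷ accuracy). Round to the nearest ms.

578 ms

Correct trials (n=6): 468, 394, 362, 353, 385, 350
Mean correct RT = 2312/6 = 385.3333 ms
Proportion correct = 6/9
IES = 385.3333 / (6/9) = 578.000 ms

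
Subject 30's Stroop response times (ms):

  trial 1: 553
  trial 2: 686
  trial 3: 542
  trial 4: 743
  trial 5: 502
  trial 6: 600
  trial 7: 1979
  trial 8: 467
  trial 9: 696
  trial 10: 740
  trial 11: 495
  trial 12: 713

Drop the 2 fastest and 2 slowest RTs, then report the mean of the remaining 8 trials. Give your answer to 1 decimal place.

629.0 ms

Sorted: 467, 495, 502, 542, 553, 600, 686, 696, 713, 740, 743, 1979
Drop lowest 2 (467, 495) and highest 2 (743, 1979)
Remaining (n=8): Σ = 5032, mean = 5032/8 = 629.000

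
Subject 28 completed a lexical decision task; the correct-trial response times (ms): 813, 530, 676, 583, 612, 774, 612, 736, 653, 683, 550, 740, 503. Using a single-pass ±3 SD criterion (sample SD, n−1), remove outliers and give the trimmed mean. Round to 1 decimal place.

651.2 ms

n = 13, ΣRT = 8465, M = 651.154
Σ(x−M)² = 112583.69; s = √(112583.69/12) = 96.861
Cutoffs: 651.154 ± 3·96.861 → [360.6, 941.7]
No RTs fall outside the cutoffs; all 13 retained. Mean = 8465/13 = 651.154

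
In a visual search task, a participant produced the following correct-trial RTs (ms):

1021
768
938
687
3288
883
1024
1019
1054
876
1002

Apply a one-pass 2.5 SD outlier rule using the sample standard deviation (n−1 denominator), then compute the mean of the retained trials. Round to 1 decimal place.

927.2 ms

n = 11, ΣRT = 12560, M = 1141.818
Σ(x−M)² = 5202707.64; s = √(5202707.64/10) = 721.298
Cutoffs: 1141.818 ± 2.5·721.298 → [-661.4, 2945.1]
Outside: 3288 → excluded.
Retained (n=10): Σ = 9272, mean = 9272/10 = 927.200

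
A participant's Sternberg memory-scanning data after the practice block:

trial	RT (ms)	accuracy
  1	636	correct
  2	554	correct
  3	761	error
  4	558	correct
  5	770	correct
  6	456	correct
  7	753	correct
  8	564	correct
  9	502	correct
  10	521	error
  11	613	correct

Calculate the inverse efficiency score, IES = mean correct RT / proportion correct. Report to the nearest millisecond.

734 ms

Correct trials (n=9): 636, 554, 558, 770, 456, 753, 564, 502, 613
Mean correct RT = 5406/9 = 600.6667 ms
Proportion correct = 9/11
IES = 600.6667 / (9/11) = 734.148 ms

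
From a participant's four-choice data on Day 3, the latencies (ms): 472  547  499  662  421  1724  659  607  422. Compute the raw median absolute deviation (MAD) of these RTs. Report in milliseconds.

Sorted: 421, 422, 472, 499, 547, 607, 659, 662, 1724 → median = 547
|x − 547|: 75, 0, 48, 115, 126, 1177, 112, 60, 125
Sorted deviations: 0, 48, 60, 75, 112, 115, 125, 126, 1177 → MAD = 112

112 ms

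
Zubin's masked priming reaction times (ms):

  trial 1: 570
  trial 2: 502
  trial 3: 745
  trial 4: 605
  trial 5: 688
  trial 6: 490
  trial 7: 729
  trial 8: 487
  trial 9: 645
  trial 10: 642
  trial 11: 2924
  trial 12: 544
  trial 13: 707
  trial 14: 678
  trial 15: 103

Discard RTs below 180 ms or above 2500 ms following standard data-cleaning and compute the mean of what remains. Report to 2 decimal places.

617.85 ms

Excluded: 103, 2924
Retained (n=13): Σ = 8032
Mean = 8032/13 = 617.8462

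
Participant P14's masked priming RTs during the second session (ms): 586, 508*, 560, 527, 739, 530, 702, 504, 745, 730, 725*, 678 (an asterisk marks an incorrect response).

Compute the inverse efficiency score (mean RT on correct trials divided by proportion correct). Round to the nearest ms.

756 ms

Correct trials (n=10): 586, 560, 527, 739, 530, 702, 504, 745, 730, 678
Mean correct RT = 6301/10 = 630.1000 ms
Proportion correct = 10/12
IES = 630.1000 / (10/12) = 756.120 ms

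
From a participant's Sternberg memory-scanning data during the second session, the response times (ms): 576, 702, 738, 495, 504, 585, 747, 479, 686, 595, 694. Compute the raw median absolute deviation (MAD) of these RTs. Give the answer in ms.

99 ms

Sorted: 479, 495, 504, 576, 585, 595, 686, 694, 702, 738, 747 → median = 595
|x − 595|: 19, 107, 143, 100, 91, 10, 152, 116, 91, 0, 99
Sorted deviations: 0, 10, 19, 91, 91, 99, 100, 107, 116, 143, 152 → MAD = 99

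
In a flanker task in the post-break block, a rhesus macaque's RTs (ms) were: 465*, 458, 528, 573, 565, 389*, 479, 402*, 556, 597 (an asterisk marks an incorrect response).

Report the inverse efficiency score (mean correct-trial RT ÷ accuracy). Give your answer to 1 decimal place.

766.5 ms

Correct trials (n=7): 458, 528, 573, 565, 479, 556, 597
Mean correct RT = 3756/7 = 536.5714 ms
Proportion correct = 7/10
IES = 536.5714 / (7/10) = 766.531 ms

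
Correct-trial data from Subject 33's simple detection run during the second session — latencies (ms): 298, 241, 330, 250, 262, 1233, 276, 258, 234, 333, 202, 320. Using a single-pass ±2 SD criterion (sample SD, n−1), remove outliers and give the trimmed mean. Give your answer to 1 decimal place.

273.1 ms

n = 12, ΣRT = 4237, M = 353.083
Σ(x−M)² = 862792.92; s = √(862792.92/11) = 280.064
Cutoffs: 353.083 ± 2·280.064 → [-207.0, 913.2]
Outside: 1233 → excluded.
Retained (n=11): Σ = 3004, mean = 3004/11 = 273.091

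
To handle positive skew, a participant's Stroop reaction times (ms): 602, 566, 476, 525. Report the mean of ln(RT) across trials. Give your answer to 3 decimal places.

ln(RT): 6.4003, 6.3386, 6.1654, 6.2634
Σ ln(RT) = 25.1677
Mean = 25.1677/4 = 6.29192

6.292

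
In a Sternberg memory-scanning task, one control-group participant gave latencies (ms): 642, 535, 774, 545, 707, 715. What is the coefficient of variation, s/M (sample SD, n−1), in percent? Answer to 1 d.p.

n = 6, Σ = 3918, M = 653.0000
Σ(x−M)² = 47110.000; s = √(47110.000/5) = 97.0670
CV = 97.0670 / 653.0000 = 0.14865 = 14.865%

14.9%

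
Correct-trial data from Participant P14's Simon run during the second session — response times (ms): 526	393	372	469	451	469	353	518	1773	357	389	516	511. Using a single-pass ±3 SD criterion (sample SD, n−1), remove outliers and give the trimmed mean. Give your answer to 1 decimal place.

443.7 ms

n = 13, ΣRT = 7097, M = 545.923
Σ(x−M)² = 1681024.92; s = √(1681024.92/12) = 374.280
Cutoffs: 545.923 ± 3·374.280 → [-576.9, 1668.8]
Outside: 1773 → excluded.
Retained (n=12): Σ = 5324, mean = 5324/12 = 443.667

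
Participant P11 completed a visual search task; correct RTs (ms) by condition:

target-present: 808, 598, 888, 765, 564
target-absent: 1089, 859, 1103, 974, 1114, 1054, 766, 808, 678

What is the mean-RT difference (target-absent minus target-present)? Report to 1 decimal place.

213.7 ms

M(target-present) = 3623/5 = 724.600
M(target-absent) = 8445/9 = 938.333
Difference = 938.333 − 724.600 = 213.733 ms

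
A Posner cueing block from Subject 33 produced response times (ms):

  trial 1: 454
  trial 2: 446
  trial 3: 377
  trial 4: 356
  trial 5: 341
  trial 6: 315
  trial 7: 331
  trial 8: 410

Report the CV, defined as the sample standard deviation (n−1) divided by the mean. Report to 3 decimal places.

0.139

n = 8, Σ = 3030, M = 378.7500
Σ(x−M)² = 19451.500; s = √(19451.500/7) = 52.7142
CV = 52.7142 / 378.7500 = 0.13918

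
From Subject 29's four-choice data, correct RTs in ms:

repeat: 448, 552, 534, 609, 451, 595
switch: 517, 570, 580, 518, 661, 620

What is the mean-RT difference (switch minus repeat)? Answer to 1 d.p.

M(repeat) = 3189/6 = 531.500
M(switch) = 3466/6 = 577.667
Difference = 577.667 − 531.500 = 46.167 ms

46.2 ms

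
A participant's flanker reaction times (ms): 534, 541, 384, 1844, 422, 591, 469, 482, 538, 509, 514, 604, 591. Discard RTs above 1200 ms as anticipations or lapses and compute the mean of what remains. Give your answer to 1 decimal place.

514.9 ms

Excluded: 1844
Retained (n=12): Σ = 6179
Mean = 6179/12 = 514.9167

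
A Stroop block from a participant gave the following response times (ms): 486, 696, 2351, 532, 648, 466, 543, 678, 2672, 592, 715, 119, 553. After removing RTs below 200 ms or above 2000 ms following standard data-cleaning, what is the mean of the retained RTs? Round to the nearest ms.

591 ms

Excluded: 119, 2351, 2672
Retained (n=10): Σ = 5909
Mean = 5909/10 = 590.9000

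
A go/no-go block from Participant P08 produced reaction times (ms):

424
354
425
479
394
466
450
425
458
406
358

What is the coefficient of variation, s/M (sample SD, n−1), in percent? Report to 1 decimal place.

9.8%

n = 11, Σ = 4639, M = 421.7273
Σ(x−M)² = 17046.182; s = √(17046.182/10) = 41.2870
CV = 41.2870 / 421.7273 = 0.09790 = 9.790%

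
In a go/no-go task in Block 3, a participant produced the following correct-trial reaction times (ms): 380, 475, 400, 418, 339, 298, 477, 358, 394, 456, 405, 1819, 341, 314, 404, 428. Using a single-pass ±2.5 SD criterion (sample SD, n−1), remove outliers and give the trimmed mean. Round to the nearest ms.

n = 16, ΣRT = 7706, M = 481.625
Σ(x−M)² = 1949999.75; s = √(1949999.75/15) = 360.555
Cutoffs: 481.625 ± 2.5·360.555 → [-419.8, 1383.0]
Outside: 1819 → excluded.
Retained (n=15): Σ = 5887, mean = 5887/15 = 392.467

392 ms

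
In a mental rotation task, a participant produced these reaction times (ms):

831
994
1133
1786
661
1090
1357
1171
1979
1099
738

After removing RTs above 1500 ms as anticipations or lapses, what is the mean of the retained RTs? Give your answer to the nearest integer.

Excluded: 1786, 1979
Retained (n=9): Σ = 9074
Mean = 9074/9 = 1008.2222

1008 ms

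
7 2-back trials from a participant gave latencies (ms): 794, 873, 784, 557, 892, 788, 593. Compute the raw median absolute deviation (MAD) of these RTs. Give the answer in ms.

Sorted: 557, 593, 784, 788, 794, 873, 892 → median = 788
|x − 788|: 6, 85, 4, 231, 104, 0, 195
Sorted deviations: 0, 4, 6, 85, 104, 195, 231 → MAD = 85

85 ms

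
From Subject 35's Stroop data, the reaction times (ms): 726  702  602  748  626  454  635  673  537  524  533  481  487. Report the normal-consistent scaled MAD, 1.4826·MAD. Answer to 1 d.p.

Sorted: 454, 481, 487, 524, 533, 537, 602, 626, 635, 673, 702, 726, 748 → median = 602
|x − 602| sorted: 0, 24, 33, 65, 69, 71, 78, 100, 115, 121, 124, 146, 148 → MAD = 78
Robust SD ≈ 1.4826 × 78 = 115.643

115.6 ms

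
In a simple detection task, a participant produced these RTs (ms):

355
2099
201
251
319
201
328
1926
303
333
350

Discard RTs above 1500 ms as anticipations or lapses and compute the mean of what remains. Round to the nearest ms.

293 ms

Excluded: 1926, 2099
Retained (n=9): Σ = 2641
Mean = 2641/9 = 293.4444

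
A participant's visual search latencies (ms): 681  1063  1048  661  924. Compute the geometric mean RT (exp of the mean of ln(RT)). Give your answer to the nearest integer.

ln(RT): 6.5236, 6.9689, 6.9546, 6.4938, 6.8287
Mean ln(RT) = 33.7695/5 = 6.75390
Geometric mean = exp(6.75390) = 857.40 ms

857 ms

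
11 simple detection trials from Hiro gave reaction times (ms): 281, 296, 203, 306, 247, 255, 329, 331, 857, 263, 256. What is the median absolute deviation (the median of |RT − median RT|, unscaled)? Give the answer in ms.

Sorted: 203, 247, 255, 256, 263, 281, 296, 306, 329, 331, 857 → median = 281
|x − 281|: 0, 15, 78, 25, 34, 26, 48, 50, 576, 18, 25
Sorted deviations: 0, 15, 18, 25, 25, 26, 34, 48, 50, 78, 576 → MAD = 26

26 ms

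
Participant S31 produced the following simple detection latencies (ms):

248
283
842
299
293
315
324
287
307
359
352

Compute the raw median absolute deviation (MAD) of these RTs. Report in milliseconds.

Sorted: 248, 283, 287, 293, 299, 307, 315, 324, 352, 359, 842 → median = 307
|x − 307|: 59, 24, 535, 8, 14, 8, 17, 20, 0, 52, 45
Sorted deviations: 0, 8, 8, 14, 17, 20, 24, 45, 52, 59, 535 → MAD = 20

20 ms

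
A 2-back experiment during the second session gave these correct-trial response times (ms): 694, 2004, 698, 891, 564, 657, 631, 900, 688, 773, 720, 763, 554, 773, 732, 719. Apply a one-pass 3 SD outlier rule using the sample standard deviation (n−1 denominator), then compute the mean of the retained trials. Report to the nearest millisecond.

717 ms

n = 16, ΣRT = 12761, M = 797.562
Σ(x−M)² = 1687619.94; s = √(1687619.94/15) = 335.422
Cutoffs: 797.562 ± 3·335.422 → [-208.7, 1803.8]
Outside: 2004 → excluded.
Retained (n=15): Σ = 10757, mean = 10757/15 = 717.133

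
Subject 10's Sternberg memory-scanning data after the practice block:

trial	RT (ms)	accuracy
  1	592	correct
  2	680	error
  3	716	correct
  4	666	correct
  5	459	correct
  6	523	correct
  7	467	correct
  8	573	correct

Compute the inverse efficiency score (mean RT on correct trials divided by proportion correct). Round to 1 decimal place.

652.4 ms

Correct trials (n=7): 592, 716, 666, 459, 523, 467, 573
Mean correct RT = 3996/7 = 570.8571 ms
Proportion correct = 7/8
IES = 570.8571 / (7/8) = 652.408 ms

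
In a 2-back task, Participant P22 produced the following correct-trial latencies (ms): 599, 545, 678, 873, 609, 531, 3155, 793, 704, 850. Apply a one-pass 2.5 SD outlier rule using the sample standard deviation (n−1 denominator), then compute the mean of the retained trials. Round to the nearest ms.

n = 10, ΣRT = 9337, M = 933.700
Σ(x−M)² = 5613514.10; s = √(5613514.10/9) = 789.762
Cutoffs: 933.700 ± 2.5·789.762 → [-1040.7, 2908.1]
Outside: 3155 → excluded.
Retained (n=9): Σ = 6182, mean = 6182/9 = 686.889

687 ms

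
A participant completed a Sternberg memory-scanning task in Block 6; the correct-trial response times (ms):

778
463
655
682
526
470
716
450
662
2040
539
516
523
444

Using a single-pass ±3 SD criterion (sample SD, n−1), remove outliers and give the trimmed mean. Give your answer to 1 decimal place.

571.1 ms

n = 14, ΣRT = 9464, M = 676.000
Σ(x−M)² = 2156156.00; s = √(2156156.00/13) = 407.257
Cutoffs: 676.000 ± 3·407.257 → [-545.8, 1897.8]
Outside: 2040 → excluded.
Retained (n=13): Σ = 7424, mean = 7424/13 = 571.077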